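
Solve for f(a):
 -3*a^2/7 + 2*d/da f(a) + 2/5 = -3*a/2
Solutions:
 f(a) = C1 + a^3/14 - 3*a^2/8 - a/5


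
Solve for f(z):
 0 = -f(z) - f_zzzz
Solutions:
 f(z) = (C1*sin(sqrt(2)*z/2) + C2*cos(sqrt(2)*z/2))*exp(-sqrt(2)*z/2) + (C3*sin(sqrt(2)*z/2) + C4*cos(sqrt(2)*z/2))*exp(sqrt(2)*z/2)


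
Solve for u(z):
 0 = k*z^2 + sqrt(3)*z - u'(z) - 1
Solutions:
 u(z) = C1 + k*z^3/3 + sqrt(3)*z^2/2 - z


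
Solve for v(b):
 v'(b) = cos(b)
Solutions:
 v(b) = C1 + sin(b)


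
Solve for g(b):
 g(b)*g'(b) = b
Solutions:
 g(b) = -sqrt(C1 + b^2)
 g(b) = sqrt(C1 + b^2)


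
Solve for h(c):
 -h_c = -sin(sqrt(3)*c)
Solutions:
 h(c) = C1 - sqrt(3)*cos(sqrt(3)*c)/3


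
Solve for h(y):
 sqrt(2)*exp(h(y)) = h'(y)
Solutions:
 h(y) = log(-1/(C1 + sqrt(2)*y))


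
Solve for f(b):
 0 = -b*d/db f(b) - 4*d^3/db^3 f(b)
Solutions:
 f(b) = C1 + Integral(C2*airyai(-2^(1/3)*b/2) + C3*airybi(-2^(1/3)*b/2), b)


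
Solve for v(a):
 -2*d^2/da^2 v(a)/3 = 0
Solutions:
 v(a) = C1 + C2*a


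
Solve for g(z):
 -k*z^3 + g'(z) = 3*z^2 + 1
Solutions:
 g(z) = C1 + k*z^4/4 + z^3 + z


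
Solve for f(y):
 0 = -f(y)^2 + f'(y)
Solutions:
 f(y) = -1/(C1 + y)


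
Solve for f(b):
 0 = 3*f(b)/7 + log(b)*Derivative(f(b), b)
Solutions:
 f(b) = C1*exp(-3*li(b)/7)


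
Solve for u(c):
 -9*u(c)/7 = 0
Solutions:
 u(c) = 0


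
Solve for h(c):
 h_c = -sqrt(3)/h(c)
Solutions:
 h(c) = -sqrt(C1 - 2*sqrt(3)*c)
 h(c) = sqrt(C1 - 2*sqrt(3)*c)


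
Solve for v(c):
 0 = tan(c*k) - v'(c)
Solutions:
 v(c) = C1 + Piecewise((-log(cos(c*k))/k, Ne(k, 0)), (0, True))


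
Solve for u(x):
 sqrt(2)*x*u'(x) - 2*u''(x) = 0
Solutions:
 u(x) = C1 + C2*erfi(2^(1/4)*x/2)


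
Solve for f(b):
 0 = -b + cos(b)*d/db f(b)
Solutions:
 f(b) = C1 + Integral(b/cos(b), b)


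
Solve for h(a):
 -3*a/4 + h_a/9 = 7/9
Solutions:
 h(a) = C1 + 27*a^2/8 + 7*a


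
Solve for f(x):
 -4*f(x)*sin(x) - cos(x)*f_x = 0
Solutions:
 f(x) = C1*cos(x)^4


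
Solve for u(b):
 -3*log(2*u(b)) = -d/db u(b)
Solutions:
 -Integral(1/(log(_y) + log(2)), (_y, u(b)))/3 = C1 - b


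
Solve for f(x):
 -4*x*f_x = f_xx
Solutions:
 f(x) = C1 + C2*erf(sqrt(2)*x)


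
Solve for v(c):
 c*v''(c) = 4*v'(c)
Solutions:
 v(c) = C1 + C2*c^5


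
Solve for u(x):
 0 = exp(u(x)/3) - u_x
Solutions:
 u(x) = 3*log(-1/(C1 + x)) + 3*log(3)


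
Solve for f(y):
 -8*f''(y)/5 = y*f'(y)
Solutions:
 f(y) = C1 + C2*erf(sqrt(5)*y/4)


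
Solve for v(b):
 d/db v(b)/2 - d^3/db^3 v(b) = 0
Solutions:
 v(b) = C1 + C2*exp(-sqrt(2)*b/2) + C3*exp(sqrt(2)*b/2)


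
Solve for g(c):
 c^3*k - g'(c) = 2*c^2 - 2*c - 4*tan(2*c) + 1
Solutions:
 g(c) = C1 + c^4*k/4 - 2*c^3/3 + c^2 - c - 2*log(cos(2*c))


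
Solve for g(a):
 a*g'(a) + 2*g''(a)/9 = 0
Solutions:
 g(a) = C1 + C2*erf(3*a/2)


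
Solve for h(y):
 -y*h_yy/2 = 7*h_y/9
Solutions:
 h(y) = C1 + C2/y^(5/9)


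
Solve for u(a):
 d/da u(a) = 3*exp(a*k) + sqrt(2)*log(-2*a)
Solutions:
 u(a) = C1 + sqrt(2)*a*log(-a) + sqrt(2)*a*(-1 + log(2)) + Piecewise((3*exp(a*k)/k, Ne(k, 0)), (3*a, True))


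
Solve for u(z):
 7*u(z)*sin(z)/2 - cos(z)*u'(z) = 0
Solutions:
 u(z) = C1/cos(z)^(7/2)


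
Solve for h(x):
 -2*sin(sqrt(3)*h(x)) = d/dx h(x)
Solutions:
 h(x) = sqrt(3)*(-acos((-exp(2*sqrt(3)*C1) - exp(4*sqrt(3)*x))/(exp(2*sqrt(3)*C1) - exp(4*sqrt(3)*x))) + 2*pi)/3
 h(x) = sqrt(3)*acos((-exp(2*sqrt(3)*C1) - exp(4*sqrt(3)*x))/(exp(2*sqrt(3)*C1) - exp(4*sqrt(3)*x)))/3


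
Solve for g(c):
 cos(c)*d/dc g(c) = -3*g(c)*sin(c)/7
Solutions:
 g(c) = C1*cos(c)^(3/7)


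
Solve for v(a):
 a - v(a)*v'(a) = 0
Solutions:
 v(a) = -sqrt(C1 + a^2)
 v(a) = sqrt(C1 + a^2)


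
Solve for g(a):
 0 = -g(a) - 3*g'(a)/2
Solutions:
 g(a) = C1*exp(-2*a/3)


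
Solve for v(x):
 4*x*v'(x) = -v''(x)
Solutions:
 v(x) = C1 + C2*erf(sqrt(2)*x)


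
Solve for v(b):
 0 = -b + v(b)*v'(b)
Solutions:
 v(b) = -sqrt(C1 + b^2)
 v(b) = sqrt(C1 + b^2)


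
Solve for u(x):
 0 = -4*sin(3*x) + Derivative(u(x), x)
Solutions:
 u(x) = C1 - 4*cos(3*x)/3


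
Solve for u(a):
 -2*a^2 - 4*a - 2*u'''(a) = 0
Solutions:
 u(a) = C1 + C2*a + C3*a^2 - a^5/60 - a^4/12


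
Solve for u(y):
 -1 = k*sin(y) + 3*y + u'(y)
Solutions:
 u(y) = C1 + k*cos(y) - 3*y^2/2 - y


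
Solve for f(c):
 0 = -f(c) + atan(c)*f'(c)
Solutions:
 f(c) = C1*exp(Integral(1/atan(c), c))


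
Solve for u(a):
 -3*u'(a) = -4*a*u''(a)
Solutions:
 u(a) = C1 + C2*a^(7/4)


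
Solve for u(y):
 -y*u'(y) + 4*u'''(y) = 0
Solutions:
 u(y) = C1 + Integral(C2*airyai(2^(1/3)*y/2) + C3*airybi(2^(1/3)*y/2), y)


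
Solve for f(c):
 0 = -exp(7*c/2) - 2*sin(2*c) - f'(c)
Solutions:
 f(c) = C1 - 2*exp(7*c/2)/7 + cos(2*c)


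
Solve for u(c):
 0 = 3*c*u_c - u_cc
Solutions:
 u(c) = C1 + C2*erfi(sqrt(6)*c/2)


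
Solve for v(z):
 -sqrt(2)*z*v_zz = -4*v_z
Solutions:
 v(z) = C1 + C2*z^(1 + 2*sqrt(2))


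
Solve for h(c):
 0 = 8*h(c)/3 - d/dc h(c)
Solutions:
 h(c) = C1*exp(8*c/3)


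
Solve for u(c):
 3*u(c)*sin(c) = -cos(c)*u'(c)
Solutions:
 u(c) = C1*cos(c)^3


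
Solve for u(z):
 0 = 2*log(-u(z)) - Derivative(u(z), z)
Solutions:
 -li(-u(z)) = C1 + 2*z


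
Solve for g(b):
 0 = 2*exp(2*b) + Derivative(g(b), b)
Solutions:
 g(b) = C1 - exp(2*b)


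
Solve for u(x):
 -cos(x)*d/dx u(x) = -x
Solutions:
 u(x) = C1 + Integral(x/cos(x), x)


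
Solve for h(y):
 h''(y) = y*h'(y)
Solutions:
 h(y) = C1 + C2*erfi(sqrt(2)*y/2)


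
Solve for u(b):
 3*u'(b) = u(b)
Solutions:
 u(b) = C1*exp(b/3)


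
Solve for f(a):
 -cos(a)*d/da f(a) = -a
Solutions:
 f(a) = C1 + Integral(a/cos(a), a)


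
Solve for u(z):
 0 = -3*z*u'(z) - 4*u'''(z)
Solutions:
 u(z) = C1 + Integral(C2*airyai(-6^(1/3)*z/2) + C3*airybi(-6^(1/3)*z/2), z)


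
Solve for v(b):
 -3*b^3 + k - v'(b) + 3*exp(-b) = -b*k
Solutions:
 v(b) = C1 - 3*b^4/4 + b^2*k/2 + b*k - 3*exp(-b)


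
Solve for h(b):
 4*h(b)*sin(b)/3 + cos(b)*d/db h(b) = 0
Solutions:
 h(b) = C1*cos(b)^(4/3)


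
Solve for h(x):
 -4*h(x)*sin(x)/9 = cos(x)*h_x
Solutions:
 h(x) = C1*cos(x)^(4/9)


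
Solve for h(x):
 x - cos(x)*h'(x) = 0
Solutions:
 h(x) = C1 + Integral(x/cos(x), x)


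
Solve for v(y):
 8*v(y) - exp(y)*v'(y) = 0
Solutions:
 v(y) = C1*exp(-8*exp(-y))


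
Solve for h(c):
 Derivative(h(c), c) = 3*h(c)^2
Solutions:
 h(c) = -1/(C1 + 3*c)


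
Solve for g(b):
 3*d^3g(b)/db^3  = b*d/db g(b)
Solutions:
 g(b) = C1 + Integral(C2*airyai(3^(2/3)*b/3) + C3*airybi(3^(2/3)*b/3), b)


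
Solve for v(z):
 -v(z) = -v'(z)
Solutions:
 v(z) = C1*exp(z)


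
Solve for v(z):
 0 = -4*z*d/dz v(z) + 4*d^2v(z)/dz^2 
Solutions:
 v(z) = C1 + C2*erfi(sqrt(2)*z/2)


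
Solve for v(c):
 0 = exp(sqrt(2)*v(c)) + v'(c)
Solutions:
 v(c) = sqrt(2)*(2*log(1/(C1 + c)) - log(2))/4


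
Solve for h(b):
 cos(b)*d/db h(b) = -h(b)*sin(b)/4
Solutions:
 h(b) = C1*cos(b)^(1/4)


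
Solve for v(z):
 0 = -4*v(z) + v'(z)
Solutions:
 v(z) = C1*exp(4*z)


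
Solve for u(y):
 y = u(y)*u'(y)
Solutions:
 u(y) = -sqrt(C1 + y^2)
 u(y) = sqrt(C1 + y^2)


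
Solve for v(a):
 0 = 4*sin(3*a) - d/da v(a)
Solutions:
 v(a) = C1 - 4*cos(3*a)/3


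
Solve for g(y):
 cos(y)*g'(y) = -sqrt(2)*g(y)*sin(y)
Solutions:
 g(y) = C1*cos(y)^(sqrt(2))


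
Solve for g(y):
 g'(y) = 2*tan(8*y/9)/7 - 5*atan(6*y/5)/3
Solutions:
 g(y) = C1 - 5*y*atan(6*y/5)/3 + 25*log(36*y^2 + 25)/36 - 9*log(cos(8*y/9))/28


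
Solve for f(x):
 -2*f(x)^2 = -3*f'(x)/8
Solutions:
 f(x) = -3/(C1 + 16*x)


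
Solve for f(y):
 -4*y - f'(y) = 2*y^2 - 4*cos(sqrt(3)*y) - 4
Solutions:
 f(y) = C1 - 2*y^3/3 - 2*y^2 + 4*y + 4*sqrt(3)*sin(sqrt(3)*y)/3


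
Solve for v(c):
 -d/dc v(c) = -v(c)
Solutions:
 v(c) = C1*exp(c)


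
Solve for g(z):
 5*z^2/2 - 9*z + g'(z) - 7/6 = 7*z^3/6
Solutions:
 g(z) = C1 + 7*z^4/24 - 5*z^3/6 + 9*z^2/2 + 7*z/6


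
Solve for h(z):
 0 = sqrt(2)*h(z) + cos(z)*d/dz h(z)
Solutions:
 h(z) = C1*(sin(z) - 1)^(sqrt(2)/2)/(sin(z) + 1)^(sqrt(2)/2)


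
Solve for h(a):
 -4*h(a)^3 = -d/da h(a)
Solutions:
 h(a) = -sqrt(2)*sqrt(-1/(C1 + 4*a))/2
 h(a) = sqrt(2)*sqrt(-1/(C1 + 4*a))/2


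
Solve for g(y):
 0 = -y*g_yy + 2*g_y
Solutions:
 g(y) = C1 + C2*y^3


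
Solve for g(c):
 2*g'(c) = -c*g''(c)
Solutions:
 g(c) = C1 + C2/c


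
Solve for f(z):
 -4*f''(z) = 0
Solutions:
 f(z) = C1 + C2*z


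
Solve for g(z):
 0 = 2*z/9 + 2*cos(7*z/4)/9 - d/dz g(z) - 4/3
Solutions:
 g(z) = C1 + z^2/9 - 4*z/3 + 8*sin(7*z/4)/63


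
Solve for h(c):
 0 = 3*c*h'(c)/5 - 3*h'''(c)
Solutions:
 h(c) = C1 + Integral(C2*airyai(5^(2/3)*c/5) + C3*airybi(5^(2/3)*c/5), c)


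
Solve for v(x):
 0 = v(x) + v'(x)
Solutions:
 v(x) = C1*exp(-x)


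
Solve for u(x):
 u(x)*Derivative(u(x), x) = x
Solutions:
 u(x) = -sqrt(C1 + x^2)
 u(x) = sqrt(C1 + x^2)


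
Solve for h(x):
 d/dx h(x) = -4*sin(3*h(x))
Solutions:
 h(x) = -acos((-C1 - exp(24*x))/(C1 - exp(24*x)))/3 + 2*pi/3
 h(x) = acos((-C1 - exp(24*x))/(C1 - exp(24*x)))/3


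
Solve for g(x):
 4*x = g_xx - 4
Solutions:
 g(x) = C1 + C2*x + 2*x^3/3 + 2*x^2


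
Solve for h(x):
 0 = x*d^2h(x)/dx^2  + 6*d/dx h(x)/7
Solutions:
 h(x) = C1 + C2*x^(1/7)


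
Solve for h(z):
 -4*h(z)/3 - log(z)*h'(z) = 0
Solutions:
 h(z) = C1*exp(-4*li(z)/3)


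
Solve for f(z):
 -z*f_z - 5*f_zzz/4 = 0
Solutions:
 f(z) = C1 + Integral(C2*airyai(-10^(2/3)*z/5) + C3*airybi(-10^(2/3)*z/5), z)


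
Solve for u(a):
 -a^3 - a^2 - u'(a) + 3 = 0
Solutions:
 u(a) = C1 - a^4/4 - a^3/3 + 3*a


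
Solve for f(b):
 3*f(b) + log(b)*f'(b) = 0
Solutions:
 f(b) = C1*exp(-3*li(b))


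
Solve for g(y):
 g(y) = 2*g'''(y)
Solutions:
 g(y) = C3*exp(2^(2/3)*y/2) + (C1*sin(2^(2/3)*sqrt(3)*y/4) + C2*cos(2^(2/3)*sqrt(3)*y/4))*exp(-2^(2/3)*y/4)


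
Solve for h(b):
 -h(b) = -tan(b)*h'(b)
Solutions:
 h(b) = C1*sin(b)


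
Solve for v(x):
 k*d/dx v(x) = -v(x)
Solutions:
 v(x) = C1*exp(-x/k)


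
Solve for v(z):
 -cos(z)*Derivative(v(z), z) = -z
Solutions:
 v(z) = C1 + Integral(z/cos(z), z)


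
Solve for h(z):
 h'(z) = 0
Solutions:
 h(z) = C1


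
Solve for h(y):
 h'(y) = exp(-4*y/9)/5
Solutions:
 h(y) = C1 - 9*exp(-4*y/9)/20


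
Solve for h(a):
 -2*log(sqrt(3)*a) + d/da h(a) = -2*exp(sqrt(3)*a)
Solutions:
 h(a) = C1 + 2*a*log(a) + a*(-2 + log(3)) - 2*sqrt(3)*exp(sqrt(3)*a)/3


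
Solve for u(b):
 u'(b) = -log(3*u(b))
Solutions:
 Integral(1/(log(_y) + log(3)), (_y, u(b))) = C1 - b


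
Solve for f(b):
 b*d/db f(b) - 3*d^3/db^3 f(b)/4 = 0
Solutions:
 f(b) = C1 + Integral(C2*airyai(6^(2/3)*b/3) + C3*airybi(6^(2/3)*b/3), b)


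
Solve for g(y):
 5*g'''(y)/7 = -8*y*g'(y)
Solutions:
 g(y) = C1 + Integral(C2*airyai(-2*5^(2/3)*7^(1/3)*y/5) + C3*airybi(-2*5^(2/3)*7^(1/3)*y/5), y)


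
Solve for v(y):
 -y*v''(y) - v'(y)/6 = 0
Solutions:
 v(y) = C1 + C2*y^(5/6)


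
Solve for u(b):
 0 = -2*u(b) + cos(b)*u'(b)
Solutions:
 u(b) = C1*(sin(b) + 1)/(sin(b) - 1)


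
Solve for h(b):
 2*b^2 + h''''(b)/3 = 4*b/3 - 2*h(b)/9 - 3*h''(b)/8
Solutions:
 h(b) = -9*b^2 + 6*b + (C1*sin(2^(1/4)*3^(3/4)*b*cos(atan(sqrt(807)/27)/2)/3) + C2*cos(2^(1/4)*3^(3/4)*b*cos(atan(sqrt(807)/27)/2)/3))*exp(-2^(1/4)*3^(3/4)*b*sin(atan(sqrt(807)/27)/2)/3) + (C3*sin(2^(1/4)*3^(3/4)*b*cos(atan(sqrt(807)/27)/2)/3) + C4*cos(2^(1/4)*3^(3/4)*b*cos(atan(sqrt(807)/27)/2)/3))*exp(2^(1/4)*3^(3/4)*b*sin(atan(sqrt(807)/27)/2)/3) + 243/8


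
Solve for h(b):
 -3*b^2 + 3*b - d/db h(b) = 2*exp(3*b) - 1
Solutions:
 h(b) = C1 - b^3 + 3*b^2/2 + b - 2*exp(3*b)/3


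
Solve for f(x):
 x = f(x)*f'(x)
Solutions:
 f(x) = -sqrt(C1 + x^2)
 f(x) = sqrt(C1 + x^2)


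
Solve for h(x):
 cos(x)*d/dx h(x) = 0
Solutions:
 h(x) = C1


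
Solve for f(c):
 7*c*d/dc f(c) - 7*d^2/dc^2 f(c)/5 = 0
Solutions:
 f(c) = C1 + C2*erfi(sqrt(10)*c/2)


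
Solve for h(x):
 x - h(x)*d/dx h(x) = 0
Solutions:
 h(x) = -sqrt(C1 + x^2)
 h(x) = sqrt(C1 + x^2)


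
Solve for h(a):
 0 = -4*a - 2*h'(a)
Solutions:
 h(a) = C1 - a^2


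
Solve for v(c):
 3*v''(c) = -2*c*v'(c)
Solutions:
 v(c) = C1 + C2*erf(sqrt(3)*c/3)


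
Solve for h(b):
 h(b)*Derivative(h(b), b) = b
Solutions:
 h(b) = -sqrt(C1 + b^2)
 h(b) = sqrt(C1 + b^2)


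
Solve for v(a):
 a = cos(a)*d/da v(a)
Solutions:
 v(a) = C1 + Integral(a/cos(a), a)


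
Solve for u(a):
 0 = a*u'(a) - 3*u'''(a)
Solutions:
 u(a) = C1 + Integral(C2*airyai(3^(2/3)*a/3) + C3*airybi(3^(2/3)*a/3), a)


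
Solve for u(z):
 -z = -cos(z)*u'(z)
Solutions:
 u(z) = C1 + Integral(z/cos(z), z)


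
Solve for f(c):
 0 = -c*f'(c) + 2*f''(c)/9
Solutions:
 f(c) = C1 + C2*erfi(3*c/2)


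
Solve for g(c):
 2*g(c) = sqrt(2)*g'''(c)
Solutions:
 g(c) = C3*exp(2^(1/6)*c) + (C1*sin(2^(1/6)*sqrt(3)*c/2) + C2*cos(2^(1/6)*sqrt(3)*c/2))*exp(-2^(1/6)*c/2)


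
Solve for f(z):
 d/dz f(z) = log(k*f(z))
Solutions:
 li(k*f(z))/k = C1 + z


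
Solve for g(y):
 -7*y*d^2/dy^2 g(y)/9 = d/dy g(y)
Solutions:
 g(y) = C1 + C2/y^(2/7)


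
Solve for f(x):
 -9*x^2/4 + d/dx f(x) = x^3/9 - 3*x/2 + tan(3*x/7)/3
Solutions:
 f(x) = C1 + x^4/36 + 3*x^3/4 - 3*x^2/4 - 7*log(cos(3*x/7))/9


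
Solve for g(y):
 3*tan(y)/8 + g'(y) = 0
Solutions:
 g(y) = C1 + 3*log(cos(y))/8


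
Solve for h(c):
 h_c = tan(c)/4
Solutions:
 h(c) = C1 - log(cos(c))/4


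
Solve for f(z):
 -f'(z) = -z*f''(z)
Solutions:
 f(z) = C1 + C2*z^2


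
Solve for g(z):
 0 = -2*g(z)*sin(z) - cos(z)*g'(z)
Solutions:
 g(z) = C1*cos(z)^2


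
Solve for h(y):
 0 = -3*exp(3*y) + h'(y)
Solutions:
 h(y) = C1 + exp(3*y)


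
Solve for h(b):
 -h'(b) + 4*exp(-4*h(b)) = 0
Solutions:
 h(b) = log(-I*(C1 + 16*b)^(1/4))
 h(b) = log(I*(C1 + 16*b)^(1/4))
 h(b) = log(-(C1 + 16*b)^(1/4))
 h(b) = log(C1 + 16*b)/4


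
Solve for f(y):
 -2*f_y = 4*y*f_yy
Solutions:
 f(y) = C1 + C2*sqrt(y)


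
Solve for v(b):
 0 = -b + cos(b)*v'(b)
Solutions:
 v(b) = C1 + Integral(b/cos(b), b)


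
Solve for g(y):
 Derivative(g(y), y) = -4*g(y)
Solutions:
 g(y) = C1*exp(-4*y)


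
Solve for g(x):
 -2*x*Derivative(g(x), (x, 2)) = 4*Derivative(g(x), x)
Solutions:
 g(x) = C1 + C2/x


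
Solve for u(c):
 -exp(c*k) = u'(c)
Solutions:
 u(c) = C1 - exp(c*k)/k


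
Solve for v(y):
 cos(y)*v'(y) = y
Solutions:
 v(y) = C1 + Integral(y/cos(y), y)


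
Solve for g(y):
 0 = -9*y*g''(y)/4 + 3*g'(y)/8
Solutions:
 g(y) = C1 + C2*y^(7/6)


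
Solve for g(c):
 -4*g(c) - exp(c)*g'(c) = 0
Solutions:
 g(c) = C1*exp(4*exp(-c))


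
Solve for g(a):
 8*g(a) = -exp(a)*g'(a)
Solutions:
 g(a) = C1*exp(8*exp(-a))


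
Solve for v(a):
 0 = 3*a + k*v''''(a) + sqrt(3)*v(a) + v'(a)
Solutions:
 v(a) = C1*exp(a*Piecewise((-sqrt(-(-1/k^2)^(1/3))/2 - sqrt((-1/k^2)^(1/3) + 2/(k*sqrt(-(-1/k^2)^(1/3))))/2, Eq(sqrt(3)/k, 0)), (-sqrt(2*(sqrt(-sqrt(3)/(9*k^3) + 1/(256*k^4)) + 1/(16*k^2))^(1/3) + 2*sqrt(3)/(3*k*(sqrt(-sqrt(3)/(9*k^3) + 1/(256*k^4)) + 1/(16*k^2))^(1/3)))/2 - sqrt(-2*(sqrt(-sqrt(3)/(9*k^3) + 1/(256*k^4)) + 1/(16*k^2))^(1/3) + 2/(k*sqrt(2*(sqrt(-sqrt(3)/(9*k^3) + 1/(256*k^4)) + 1/(16*k^2))^(1/3) + 2*sqrt(3)/(3*k*(sqrt(-sqrt(3)/(9*k^3) + 1/(256*k^4)) + 1/(16*k^2))^(1/3)))) - 2*sqrt(3)/(3*k*(sqrt(-sqrt(3)/(9*k^3) + 1/(256*k^4)) + 1/(16*k^2))^(1/3)))/2, True))) + C2*exp(a*Piecewise((-sqrt(-(-1/k^2)^(1/3))/2 + sqrt((-1/k^2)^(1/3) + 2/(k*sqrt(-(-1/k^2)^(1/3))))/2, Eq(sqrt(3)/k, 0)), (-sqrt(2*(sqrt(-sqrt(3)/(9*k^3) + 1/(256*k^4)) + 1/(16*k^2))^(1/3) + 2*sqrt(3)/(3*k*(sqrt(-sqrt(3)/(9*k^3) + 1/(256*k^4)) + 1/(16*k^2))^(1/3)))/2 + sqrt(-2*(sqrt(-sqrt(3)/(9*k^3) + 1/(256*k^4)) + 1/(16*k^2))^(1/3) + 2/(k*sqrt(2*(sqrt(-sqrt(3)/(9*k^3) + 1/(256*k^4)) + 1/(16*k^2))^(1/3) + 2*sqrt(3)/(3*k*(sqrt(-sqrt(3)/(9*k^3) + 1/(256*k^4)) + 1/(16*k^2))^(1/3)))) - 2*sqrt(3)/(3*k*(sqrt(-sqrt(3)/(9*k^3) + 1/(256*k^4)) + 1/(16*k^2))^(1/3)))/2, True))) + C3*exp(a*Piecewise((sqrt(-(-1/k^2)^(1/3))/2 - sqrt((-1/k^2)^(1/3) - 2/(k*sqrt(-(-1/k^2)^(1/3))))/2, Eq(sqrt(3)/k, 0)), (sqrt(2*(sqrt(-sqrt(3)/(9*k^3) + 1/(256*k^4)) + 1/(16*k^2))^(1/3) + 2*sqrt(3)/(3*k*(sqrt(-sqrt(3)/(9*k^3) + 1/(256*k^4)) + 1/(16*k^2))^(1/3)))/2 - sqrt(-2*(sqrt(-sqrt(3)/(9*k^3) + 1/(256*k^4)) + 1/(16*k^2))^(1/3) - 2/(k*sqrt(2*(sqrt(-sqrt(3)/(9*k^3) + 1/(256*k^4)) + 1/(16*k^2))^(1/3) + 2*sqrt(3)/(3*k*(sqrt(-sqrt(3)/(9*k^3) + 1/(256*k^4)) + 1/(16*k^2))^(1/3)))) - 2*sqrt(3)/(3*k*(sqrt(-sqrt(3)/(9*k^3) + 1/(256*k^4)) + 1/(16*k^2))^(1/3)))/2, True))) + C4*exp(a*Piecewise((sqrt(-(-1/k^2)^(1/3))/2 + sqrt((-1/k^2)^(1/3) - 2/(k*sqrt(-(-1/k^2)^(1/3))))/2, Eq(sqrt(3)/k, 0)), (sqrt(2*(sqrt(-sqrt(3)/(9*k^3) + 1/(256*k^4)) + 1/(16*k^2))^(1/3) + 2*sqrt(3)/(3*k*(sqrt(-sqrt(3)/(9*k^3) + 1/(256*k^4)) + 1/(16*k^2))^(1/3)))/2 + sqrt(-2*(sqrt(-sqrt(3)/(9*k^3) + 1/(256*k^4)) + 1/(16*k^2))^(1/3) - 2/(k*sqrt(2*(sqrt(-sqrt(3)/(9*k^3) + 1/(256*k^4)) + 1/(16*k^2))^(1/3) + 2*sqrt(3)/(3*k*(sqrt(-sqrt(3)/(9*k^3) + 1/(256*k^4)) + 1/(16*k^2))^(1/3)))) - 2*sqrt(3)/(3*k*(sqrt(-sqrt(3)/(9*k^3) + 1/(256*k^4)) + 1/(16*k^2))^(1/3)))/2, True))) - sqrt(3)*a + 1


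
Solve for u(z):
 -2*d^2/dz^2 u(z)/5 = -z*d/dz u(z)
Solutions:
 u(z) = C1 + C2*erfi(sqrt(5)*z/2)


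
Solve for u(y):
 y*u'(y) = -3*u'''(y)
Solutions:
 u(y) = C1 + Integral(C2*airyai(-3^(2/3)*y/3) + C3*airybi(-3^(2/3)*y/3), y)


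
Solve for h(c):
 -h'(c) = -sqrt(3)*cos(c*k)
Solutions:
 h(c) = C1 + sqrt(3)*sin(c*k)/k


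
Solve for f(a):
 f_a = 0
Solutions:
 f(a) = C1


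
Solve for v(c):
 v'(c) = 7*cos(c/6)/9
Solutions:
 v(c) = C1 + 14*sin(c/6)/3


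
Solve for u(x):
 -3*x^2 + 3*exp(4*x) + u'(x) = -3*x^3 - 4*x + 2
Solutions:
 u(x) = C1 - 3*x^4/4 + x^3 - 2*x^2 + 2*x - 3*exp(4*x)/4


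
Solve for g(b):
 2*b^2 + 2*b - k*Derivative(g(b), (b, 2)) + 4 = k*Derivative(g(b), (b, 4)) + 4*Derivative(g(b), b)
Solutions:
 g(b) = C1 + C2*exp(b*(3^(1/3)*(sqrt(3)*sqrt(1 + 108/k^2) + 18/k)^(1/3)/6 - 3^(5/6)*I*(sqrt(3)*sqrt(1 + 108/k^2) + 18/k)^(1/3)/6 + 2/((-3^(1/3) + 3^(5/6)*I)*(sqrt(3)*sqrt(1 + 108/k^2) + 18/k)^(1/3)))) + C3*exp(b*(3^(1/3)*(sqrt(3)*sqrt(1 + 108/k^2) + 18/k)^(1/3)/6 + 3^(5/6)*I*(sqrt(3)*sqrt(1 + 108/k^2) + 18/k)^(1/3)/6 - 2/((3^(1/3) + 3^(5/6)*I)*(sqrt(3)*sqrt(1 + 108/k^2) + 18/k)^(1/3)))) + C4*exp(3^(1/3)*b*(-(sqrt(3)*sqrt(1 + 108/k^2) + 18/k)^(1/3) + 3^(1/3)/(sqrt(3)*sqrt(1 + 108/k^2) + 18/k)^(1/3))/3) + b^3/6 - b^2*k/8 + b^2/4 + b*k^2/16 - b*k/8 + b


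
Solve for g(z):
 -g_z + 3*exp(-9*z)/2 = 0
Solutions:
 g(z) = C1 - exp(-9*z)/6


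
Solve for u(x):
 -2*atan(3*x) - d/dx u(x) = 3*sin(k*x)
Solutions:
 u(x) = C1 - 2*x*atan(3*x) - 3*Piecewise((-cos(k*x)/k, Ne(k, 0)), (0, True)) + log(9*x^2 + 1)/3


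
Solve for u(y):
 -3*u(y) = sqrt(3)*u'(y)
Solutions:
 u(y) = C1*exp(-sqrt(3)*y)


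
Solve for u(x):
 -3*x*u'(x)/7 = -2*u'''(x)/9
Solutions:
 u(x) = C1 + Integral(C2*airyai(3*14^(2/3)*x/14) + C3*airybi(3*14^(2/3)*x/14), x)


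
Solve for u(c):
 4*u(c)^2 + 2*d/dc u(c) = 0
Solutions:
 u(c) = 1/(C1 + 2*c)


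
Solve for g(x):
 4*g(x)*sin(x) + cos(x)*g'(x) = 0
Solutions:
 g(x) = C1*cos(x)^4


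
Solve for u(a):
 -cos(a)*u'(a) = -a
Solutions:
 u(a) = C1 + Integral(a/cos(a), a)


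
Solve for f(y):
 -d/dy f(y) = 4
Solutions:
 f(y) = C1 - 4*y


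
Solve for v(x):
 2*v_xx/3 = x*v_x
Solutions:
 v(x) = C1 + C2*erfi(sqrt(3)*x/2)


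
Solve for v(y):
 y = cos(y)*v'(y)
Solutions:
 v(y) = C1 + Integral(y/cos(y), y)


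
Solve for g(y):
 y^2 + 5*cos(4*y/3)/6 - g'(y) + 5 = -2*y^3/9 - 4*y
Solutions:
 g(y) = C1 + y^4/18 + y^3/3 + 2*y^2 + 5*y + 5*sin(4*y/3)/8


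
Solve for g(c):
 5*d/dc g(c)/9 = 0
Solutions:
 g(c) = C1


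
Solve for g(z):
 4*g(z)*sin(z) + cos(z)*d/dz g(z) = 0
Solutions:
 g(z) = C1*cos(z)^4


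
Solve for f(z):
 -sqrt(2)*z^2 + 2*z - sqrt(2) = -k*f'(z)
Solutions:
 f(z) = C1 + sqrt(2)*z^3/(3*k) - z^2/k + sqrt(2)*z/k


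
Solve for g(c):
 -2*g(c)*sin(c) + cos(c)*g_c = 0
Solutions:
 g(c) = C1/cos(c)^2


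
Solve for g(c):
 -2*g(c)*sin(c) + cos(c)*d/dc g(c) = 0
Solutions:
 g(c) = C1/cos(c)^2


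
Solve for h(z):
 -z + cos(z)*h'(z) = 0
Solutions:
 h(z) = C1 + Integral(z/cos(z), z)


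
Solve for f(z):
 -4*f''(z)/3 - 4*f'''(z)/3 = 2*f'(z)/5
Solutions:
 f(z) = C1 + (C2*sin(sqrt(5)*z/10) + C3*cos(sqrt(5)*z/10))*exp(-z/2)


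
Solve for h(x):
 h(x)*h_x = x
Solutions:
 h(x) = -sqrt(C1 + x^2)
 h(x) = sqrt(C1 + x^2)


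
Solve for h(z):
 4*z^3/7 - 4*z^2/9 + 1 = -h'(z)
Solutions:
 h(z) = C1 - z^4/7 + 4*z^3/27 - z


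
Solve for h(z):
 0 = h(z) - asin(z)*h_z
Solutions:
 h(z) = C1*exp(Integral(1/asin(z), z))


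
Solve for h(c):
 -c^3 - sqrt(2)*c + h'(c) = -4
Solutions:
 h(c) = C1 + c^4/4 + sqrt(2)*c^2/2 - 4*c


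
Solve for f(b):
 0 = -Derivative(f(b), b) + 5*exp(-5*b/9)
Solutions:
 f(b) = C1 - 9*exp(-5*b/9)


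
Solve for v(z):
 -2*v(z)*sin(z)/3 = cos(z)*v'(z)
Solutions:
 v(z) = C1*cos(z)^(2/3)


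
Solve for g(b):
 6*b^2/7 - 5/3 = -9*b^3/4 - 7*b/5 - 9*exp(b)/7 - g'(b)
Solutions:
 g(b) = C1 - 9*b^4/16 - 2*b^3/7 - 7*b^2/10 + 5*b/3 - 9*exp(b)/7


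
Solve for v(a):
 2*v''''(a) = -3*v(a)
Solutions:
 v(a) = (C1*sin(6^(1/4)*a/2) + C2*cos(6^(1/4)*a/2))*exp(-6^(1/4)*a/2) + (C3*sin(6^(1/4)*a/2) + C4*cos(6^(1/4)*a/2))*exp(6^(1/4)*a/2)


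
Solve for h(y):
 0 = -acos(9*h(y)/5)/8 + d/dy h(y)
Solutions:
 Integral(1/acos(9*_y/5), (_y, h(y))) = C1 + y/8


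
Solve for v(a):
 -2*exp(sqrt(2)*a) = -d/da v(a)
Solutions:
 v(a) = C1 + sqrt(2)*exp(sqrt(2)*a)


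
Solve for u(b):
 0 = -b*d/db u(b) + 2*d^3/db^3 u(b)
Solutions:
 u(b) = C1 + Integral(C2*airyai(2^(2/3)*b/2) + C3*airybi(2^(2/3)*b/2), b)


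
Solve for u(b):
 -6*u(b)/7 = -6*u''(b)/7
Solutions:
 u(b) = C1*exp(-b) + C2*exp(b)


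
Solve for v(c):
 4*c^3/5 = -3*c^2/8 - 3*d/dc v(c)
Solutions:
 v(c) = C1 - c^4/15 - c^3/24


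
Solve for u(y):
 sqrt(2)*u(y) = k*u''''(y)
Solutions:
 u(y) = C1*exp(-2^(1/8)*y*(1/k)^(1/4)) + C2*exp(2^(1/8)*y*(1/k)^(1/4)) + C3*exp(-2^(1/8)*I*y*(1/k)^(1/4)) + C4*exp(2^(1/8)*I*y*(1/k)^(1/4))


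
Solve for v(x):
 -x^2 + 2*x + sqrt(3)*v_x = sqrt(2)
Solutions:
 v(x) = C1 + sqrt(3)*x^3/9 - sqrt(3)*x^2/3 + sqrt(6)*x/3


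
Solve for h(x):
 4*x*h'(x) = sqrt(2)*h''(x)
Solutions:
 h(x) = C1 + C2*erfi(2^(1/4)*x)


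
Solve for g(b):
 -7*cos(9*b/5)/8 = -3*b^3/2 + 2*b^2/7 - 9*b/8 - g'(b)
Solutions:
 g(b) = C1 - 3*b^4/8 + 2*b^3/21 - 9*b^2/16 + 35*sin(9*b/5)/72


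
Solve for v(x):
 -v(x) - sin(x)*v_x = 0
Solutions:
 v(x) = C1*sqrt(cos(x) + 1)/sqrt(cos(x) - 1)


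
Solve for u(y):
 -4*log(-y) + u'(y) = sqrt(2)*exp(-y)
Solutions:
 u(y) = C1 + 4*y*log(-y) - 4*y - sqrt(2)*exp(-y)


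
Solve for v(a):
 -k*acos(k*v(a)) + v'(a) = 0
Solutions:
 Integral(1/acos(_y*k), (_y, v(a))) = C1 + a*k


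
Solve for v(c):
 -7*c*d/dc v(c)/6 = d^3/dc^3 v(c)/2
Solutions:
 v(c) = C1 + Integral(C2*airyai(-3^(2/3)*7^(1/3)*c/3) + C3*airybi(-3^(2/3)*7^(1/3)*c/3), c)


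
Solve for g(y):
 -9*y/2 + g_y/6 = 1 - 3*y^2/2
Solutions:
 g(y) = C1 - 3*y^3 + 27*y^2/2 + 6*y


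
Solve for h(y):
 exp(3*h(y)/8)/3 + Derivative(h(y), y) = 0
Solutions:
 h(y) = 8*log((-1 - sqrt(3)*I)*(1/(C1 + y))^(1/3))
 h(y) = 8*log((-1 + sqrt(3)*I)*(1/(C1 + y))^(1/3))
 h(y) = 8*log(1/(C1 + y))/3 + 8*log(2)


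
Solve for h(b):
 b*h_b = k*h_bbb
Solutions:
 h(b) = C1 + Integral(C2*airyai(b*(1/k)^(1/3)) + C3*airybi(b*(1/k)^(1/3)), b)


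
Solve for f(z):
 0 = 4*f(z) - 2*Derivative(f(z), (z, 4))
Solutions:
 f(z) = C1*exp(-2^(1/4)*z) + C2*exp(2^(1/4)*z) + C3*sin(2^(1/4)*z) + C4*cos(2^(1/4)*z)


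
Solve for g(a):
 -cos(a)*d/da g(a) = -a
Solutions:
 g(a) = C1 + Integral(a/cos(a), a)


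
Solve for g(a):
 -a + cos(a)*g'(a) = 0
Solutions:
 g(a) = C1 + Integral(a/cos(a), a)


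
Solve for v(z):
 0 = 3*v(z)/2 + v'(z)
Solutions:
 v(z) = C1*exp(-3*z/2)


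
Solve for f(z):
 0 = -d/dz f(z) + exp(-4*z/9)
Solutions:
 f(z) = C1 - 9*exp(-4*z/9)/4


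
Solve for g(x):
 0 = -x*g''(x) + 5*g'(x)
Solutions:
 g(x) = C1 + C2*x^6


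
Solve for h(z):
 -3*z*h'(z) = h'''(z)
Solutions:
 h(z) = C1 + Integral(C2*airyai(-3^(1/3)*z) + C3*airybi(-3^(1/3)*z), z)


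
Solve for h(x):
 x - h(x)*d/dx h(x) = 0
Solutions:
 h(x) = -sqrt(C1 + x^2)
 h(x) = sqrt(C1 + x^2)


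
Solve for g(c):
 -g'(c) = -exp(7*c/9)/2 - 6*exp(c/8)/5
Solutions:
 g(c) = C1 + 9*exp(7*c/9)/14 + 48*exp(c/8)/5


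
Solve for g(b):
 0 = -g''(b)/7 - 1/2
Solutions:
 g(b) = C1 + C2*b - 7*b^2/4


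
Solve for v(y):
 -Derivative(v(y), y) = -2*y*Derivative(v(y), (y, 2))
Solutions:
 v(y) = C1 + C2*y^(3/2)


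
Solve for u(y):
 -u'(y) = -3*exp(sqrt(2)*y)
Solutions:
 u(y) = C1 + 3*sqrt(2)*exp(sqrt(2)*y)/2


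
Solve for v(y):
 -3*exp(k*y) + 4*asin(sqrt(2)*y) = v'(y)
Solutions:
 v(y) = C1 + 4*y*asin(sqrt(2)*y) + 2*sqrt(2)*sqrt(1 - 2*y^2) - 3*Piecewise((exp(k*y)/k, Ne(k, 0)), (y, True))


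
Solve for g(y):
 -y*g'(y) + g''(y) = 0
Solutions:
 g(y) = C1 + C2*erfi(sqrt(2)*y/2)


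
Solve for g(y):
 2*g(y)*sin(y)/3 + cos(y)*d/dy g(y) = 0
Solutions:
 g(y) = C1*cos(y)^(2/3)


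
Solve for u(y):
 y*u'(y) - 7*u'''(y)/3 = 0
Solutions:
 u(y) = C1 + Integral(C2*airyai(3^(1/3)*7^(2/3)*y/7) + C3*airybi(3^(1/3)*7^(2/3)*y/7), y)


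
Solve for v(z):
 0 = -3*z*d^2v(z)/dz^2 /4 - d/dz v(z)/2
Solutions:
 v(z) = C1 + C2*z^(1/3)


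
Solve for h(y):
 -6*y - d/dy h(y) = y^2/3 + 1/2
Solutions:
 h(y) = C1 - y^3/9 - 3*y^2 - y/2


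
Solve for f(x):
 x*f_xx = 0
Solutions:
 f(x) = C1 + C2*x


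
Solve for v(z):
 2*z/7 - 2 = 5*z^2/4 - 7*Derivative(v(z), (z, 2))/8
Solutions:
 v(z) = C1 + C2*z + 5*z^4/42 - 8*z^3/147 + 8*z^2/7


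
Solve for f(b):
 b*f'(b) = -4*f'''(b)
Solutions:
 f(b) = C1 + Integral(C2*airyai(-2^(1/3)*b/2) + C3*airybi(-2^(1/3)*b/2), b)


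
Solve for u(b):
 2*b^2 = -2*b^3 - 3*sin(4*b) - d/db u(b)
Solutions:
 u(b) = C1 - b^4/2 - 2*b^3/3 + 3*cos(4*b)/4


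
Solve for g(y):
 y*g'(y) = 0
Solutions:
 g(y) = C1


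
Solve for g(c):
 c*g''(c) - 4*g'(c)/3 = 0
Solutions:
 g(c) = C1 + C2*c^(7/3)


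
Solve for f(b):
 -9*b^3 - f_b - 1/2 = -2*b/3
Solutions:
 f(b) = C1 - 9*b^4/4 + b^2/3 - b/2


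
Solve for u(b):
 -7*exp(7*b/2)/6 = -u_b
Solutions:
 u(b) = C1 + exp(7*b/2)/3


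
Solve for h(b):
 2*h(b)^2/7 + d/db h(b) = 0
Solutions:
 h(b) = 7/(C1 + 2*b)


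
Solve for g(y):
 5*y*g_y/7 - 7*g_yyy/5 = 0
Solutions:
 g(y) = C1 + Integral(C2*airyai(5^(2/3)*7^(1/3)*y/7) + C3*airybi(5^(2/3)*7^(1/3)*y/7), y)


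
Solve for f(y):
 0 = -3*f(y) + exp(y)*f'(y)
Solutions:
 f(y) = C1*exp(-3*exp(-y))


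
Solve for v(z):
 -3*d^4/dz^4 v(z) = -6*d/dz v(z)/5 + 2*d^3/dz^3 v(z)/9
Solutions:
 v(z) = C1 + C2*exp(-z*(20*5^(1/3)/(729*sqrt(531361) + 531401)^(1/3) + 20 + 5^(2/3)*(729*sqrt(531361) + 531401)^(1/3))/810)*sin(sqrt(3)*5^(1/3)*z*(-5^(1/3)*(729*sqrt(531361) + 531401)^(1/3) + 20/(729*sqrt(531361) + 531401)^(1/3))/810) + C3*exp(-z*(20*5^(1/3)/(729*sqrt(531361) + 531401)^(1/3) + 20 + 5^(2/3)*(729*sqrt(531361) + 531401)^(1/3))/810)*cos(sqrt(3)*5^(1/3)*z*(-5^(1/3)*(729*sqrt(531361) + 531401)^(1/3) + 20/(729*sqrt(531361) + 531401)^(1/3))/810) + C4*exp(z*(-10 + 20*5^(1/3)/(729*sqrt(531361) + 531401)^(1/3) + 5^(2/3)*(729*sqrt(531361) + 531401)^(1/3))/405)


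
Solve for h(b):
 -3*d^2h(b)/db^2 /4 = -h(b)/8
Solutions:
 h(b) = C1*exp(-sqrt(6)*b/6) + C2*exp(sqrt(6)*b/6)


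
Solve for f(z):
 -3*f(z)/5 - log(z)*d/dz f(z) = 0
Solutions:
 f(z) = C1*exp(-3*li(z)/5)


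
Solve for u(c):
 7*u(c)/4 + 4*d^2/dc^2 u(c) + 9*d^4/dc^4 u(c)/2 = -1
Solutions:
 u(c) = (C1*sin(2^(3/4)*sqrt(3)*7^(1/4)*c*cos(atan(sqrt(62)/8)/2)/6) + C2*cos(2^(3/4)*sqrt(3)*7^(1/4)*c*cos(atan(sqrt(62)/8)/2)/6))*exp(-2^(3/4)*sqrt(3)*7^(1/4)*c*sin(atan(sqrt(62)/8)/2)/6) + (C3*sin(2^(3/4)*sqrt(3)*7^(1/4)*c*cos(atan(sqrt(62)/8)/2)/6) + C4*cos(2^(3/4)*sqrt(3)*7^(1/4)*c*cos(atan(sqrt(62)/8)/2)/6))*exp(2^(3/4)*sqrt(3)*7^(1/4)*c*sin(atan(sqrt(62)/8)/2)/6) - 4/7


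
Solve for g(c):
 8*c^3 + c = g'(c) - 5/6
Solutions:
 g(c) = C1 + 2*c^4 + c^2/2 + 5*c/6


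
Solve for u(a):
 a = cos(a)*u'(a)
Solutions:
 u(a) = C1 + Integral(a/cos(a), a)


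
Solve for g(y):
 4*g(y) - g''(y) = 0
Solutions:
 g(y) = C1*exp(-2*y) + C2*exp(2*y)


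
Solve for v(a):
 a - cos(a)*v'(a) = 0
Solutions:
 v(a) = C1 + Integral(a/cos(a), a)


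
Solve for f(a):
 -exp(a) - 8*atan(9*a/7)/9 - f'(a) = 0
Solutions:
 f(a) = C1 - 8*a*atan(9*a/7)/9 - exp(a) + 28*log(81*a^2 + 49)/81


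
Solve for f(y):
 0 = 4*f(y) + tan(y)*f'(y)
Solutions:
 f(y) = C1/sin(y)^4


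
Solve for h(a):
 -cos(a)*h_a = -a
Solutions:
 h(a) = C1 + Integral(a/cos(a), a)


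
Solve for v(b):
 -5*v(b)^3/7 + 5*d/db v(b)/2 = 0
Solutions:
 v(b) = -sqrt(14)*sqrt(-1/(C1 + 2*b))/2
 v(b) = sqrt(14)*sqrt(-1/(C1 + 2*b))/2


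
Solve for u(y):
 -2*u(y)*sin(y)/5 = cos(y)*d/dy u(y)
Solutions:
 u(y) = C1*cos(y)^(2/5)


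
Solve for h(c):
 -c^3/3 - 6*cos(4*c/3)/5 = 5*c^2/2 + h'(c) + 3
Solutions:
 h(c) = C1 - c^4/12 - 5*c^3/6 - 3*c - 9*sin(4*c/3)/10


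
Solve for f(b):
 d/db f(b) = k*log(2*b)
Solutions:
 f(b) = C1 + b*k*log(b) - b*k + b*k*log(2)


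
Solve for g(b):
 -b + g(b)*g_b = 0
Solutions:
 g(b) = -sqrt(C1 + b^2)
 g(b) = sqrt(C1 + b^2)


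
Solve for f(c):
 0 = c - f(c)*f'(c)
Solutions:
 f(c) = -sqrt(C1 + c^2)
 f(c) = sqrt(C1 + c^2)


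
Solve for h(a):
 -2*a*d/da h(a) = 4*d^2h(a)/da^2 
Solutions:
 h(a) = C1 + C2*erf(a/2)


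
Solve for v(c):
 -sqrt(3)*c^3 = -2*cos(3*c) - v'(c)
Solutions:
 v(c) = C1 + sqrt(3)*c^4/4 - 2*sin(3*c)/3


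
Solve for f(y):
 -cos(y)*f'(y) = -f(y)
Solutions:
 f(y) = C1*sqrt(sin(y) + 1)/sqrt(sin(y) - 1)


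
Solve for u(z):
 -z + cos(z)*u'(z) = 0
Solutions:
 u(z) = C1 + Integral(z/cos(z), z)


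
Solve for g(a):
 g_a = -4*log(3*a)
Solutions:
 g(a) = C1 - 4*a*log(a) - a*log(81) + 4*a


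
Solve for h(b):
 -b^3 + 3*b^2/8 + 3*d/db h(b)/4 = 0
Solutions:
 h(b) = C1 + b^4/3 - b^3/6


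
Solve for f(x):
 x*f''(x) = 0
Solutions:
 f(x) = C1 + C2*x


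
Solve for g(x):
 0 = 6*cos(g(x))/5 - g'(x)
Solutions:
 -6*x/5 - log(sin(g(x)) - 1)/2 + log(sin(g(x)) + 1)/2 = C1


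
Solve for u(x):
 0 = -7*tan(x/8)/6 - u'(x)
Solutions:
 u(x) = C1 + 28*log(cos(x/8))/3


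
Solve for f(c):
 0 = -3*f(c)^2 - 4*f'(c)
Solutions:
 f(c) = 4/(C1 + 3*c)


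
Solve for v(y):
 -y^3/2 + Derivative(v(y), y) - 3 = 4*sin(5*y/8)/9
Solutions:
 v(y) = C1 + y^4/8 + 3*y - 32*cos(5*y/8)/45


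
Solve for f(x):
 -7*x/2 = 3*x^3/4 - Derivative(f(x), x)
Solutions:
 f(x) = C1 + 3*x^4/16 + 7*x^2/4


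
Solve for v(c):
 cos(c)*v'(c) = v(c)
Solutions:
 v(c) = C1*sqrt(sin(c) + 1)/sqrt(sin(c) - 1)


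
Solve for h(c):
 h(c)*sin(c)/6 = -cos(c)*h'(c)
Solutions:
 h(c) = C1*cos(c)^(1/6)


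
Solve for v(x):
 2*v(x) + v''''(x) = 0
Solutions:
 v(x) = (C1*sin(2^(3/4)*x/2) + C2*cos(2^(3/4)*x/2))*exp(-2^(3/4)*x/2) + (C3*sin(2^(3/4)*x/2) + C4*cos(2^(3/4)*x/2))*exp(2^(3/4)*x/2)


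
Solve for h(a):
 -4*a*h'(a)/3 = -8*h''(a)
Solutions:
 h(a) = C1 + C2*erfi(sqrt(3)*a/6)


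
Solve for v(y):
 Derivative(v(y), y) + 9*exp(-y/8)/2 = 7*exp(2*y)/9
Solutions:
 v(y) = C1 + 7*exp(2*y)/18 + 36*exp(-y/8)


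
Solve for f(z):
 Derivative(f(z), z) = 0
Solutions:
 f(z) = C1


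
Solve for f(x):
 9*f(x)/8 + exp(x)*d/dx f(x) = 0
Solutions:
 f(x) = C1*exp(9*exp(-x)/8)


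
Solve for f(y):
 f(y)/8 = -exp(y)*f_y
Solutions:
 f(y) = C1*exp(exp(-y)/8)


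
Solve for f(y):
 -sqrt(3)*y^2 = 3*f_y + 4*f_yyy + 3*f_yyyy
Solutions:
 f(y) = C1 + C2*exp(y*(-16 + 32*2^(1/3)/(27*sqrt(985) + 857)^(1/3) + 2^(2/3)*(27*sqrt(985) + 857)^(1/3))/36)*sin(2^(1/3)*sqrt(3)*y*(-2^(1/3)*(27*sqrt(985) + 857)^(1/3) + 32/(27*sqrt(985) + 857)^(1/3))/36) + C3*exp(y*(-16 + 32*2^(1/3)/(27*sqrt(985) + 857)^(1/3) + 2^(2/3)*(27*sqrt(985) + 857)^(1/3))/36)*cos(2^(1/3)*sqrt(3)*y*(-2^(1/3)*(27*sqrt(985) + 857)^(1/3) + 32/(27*sqrt(985) + 857)^(1/3))/36) + C4*exp(-y*(32*2^(1/3)/(27*sqrt(985) + 857)^(1/3) + 8 + 2^(2/3)*(27*sqrt(985) + 857)^(1/3))/18) - sqrt(3)*y^3/9 + 8*sqrt(3)*y/9


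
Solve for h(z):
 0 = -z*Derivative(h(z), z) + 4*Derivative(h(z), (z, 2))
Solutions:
 h(z) = C1 + C2*erfi(sqrt(2)*z/4)


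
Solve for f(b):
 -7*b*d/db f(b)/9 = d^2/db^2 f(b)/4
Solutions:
 f(b) = C1 + C2*erf(sqrt(14)*b/3)


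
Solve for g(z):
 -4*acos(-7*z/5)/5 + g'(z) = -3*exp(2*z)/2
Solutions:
 g(z) = C1 + 4*z*acos(-7*z/5)/5 + 4*sqrt(25 - 49*z^2)/35 - 3*exp(2*z)/4


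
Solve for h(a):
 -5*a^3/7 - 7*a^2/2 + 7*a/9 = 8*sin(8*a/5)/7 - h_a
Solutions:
 h(a) = C1 + 5*a^4/28 + 7*a^3/6 - 7*a^2/18 - 5*cos(8*a/5)/7


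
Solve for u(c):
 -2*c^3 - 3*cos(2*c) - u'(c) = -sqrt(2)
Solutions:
 u(c) = C1 - c^4/2 + sqrt(2)*c - 3*sin(2*c)/2


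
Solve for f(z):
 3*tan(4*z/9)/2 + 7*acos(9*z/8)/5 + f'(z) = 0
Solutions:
 f(z) = C1 - 7*z*acos(9*z/8)/5 + 7*sqrt(64 - 81*z^2)/45 + 27*log(cos(4*z/9))/8


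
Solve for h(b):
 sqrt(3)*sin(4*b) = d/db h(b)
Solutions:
 h(b) = C1 - sqrt(3)*cos(4*b)/4


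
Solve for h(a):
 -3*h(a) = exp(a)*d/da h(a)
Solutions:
 h(a) = C1*exp(3*exp(-a))


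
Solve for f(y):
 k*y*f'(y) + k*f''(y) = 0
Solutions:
 f(y) = C1 + C2*erf(sqrt(2)*y/2)


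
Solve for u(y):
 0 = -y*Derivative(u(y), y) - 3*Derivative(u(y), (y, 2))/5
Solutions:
 u(y) = C1 + C2*erf(sqrt(30)*y/6)


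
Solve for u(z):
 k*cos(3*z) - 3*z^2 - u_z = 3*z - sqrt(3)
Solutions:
 u(z) = C1 + k*sin(3*z)/3 - z^3 - 3*z^2/2 + sqrt(3)*z


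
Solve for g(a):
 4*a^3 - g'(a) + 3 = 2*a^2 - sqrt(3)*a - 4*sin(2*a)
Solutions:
 g(a) = C1 + a^4 - 2*a^3/3 + sqrt(3)*a^2/2 + 3*a - 2*cos(2*a)


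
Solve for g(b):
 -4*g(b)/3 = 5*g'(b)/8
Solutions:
 g(b) = C1*exp(-32*b/15)


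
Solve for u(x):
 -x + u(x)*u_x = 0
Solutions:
 u(x) = -sqrt(C1 + x^2)
 u(x) = sqrt(C1 + x^2)


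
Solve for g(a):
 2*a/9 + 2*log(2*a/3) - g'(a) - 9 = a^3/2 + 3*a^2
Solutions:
 g(a) = C1 - a^4/8 - a^3 + a^2/9 + 2*a*log(a) - 11*a + a*log(4/9)


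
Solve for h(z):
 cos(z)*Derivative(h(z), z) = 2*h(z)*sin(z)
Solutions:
 h(z) = C1/cos(z)^2


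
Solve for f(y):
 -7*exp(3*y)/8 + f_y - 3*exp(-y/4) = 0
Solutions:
 f(y) = C1 + 7*exp(3*y)/24 - 12*exp(-y/4)


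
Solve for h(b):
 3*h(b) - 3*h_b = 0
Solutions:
 h(b) = C1*exp(b)


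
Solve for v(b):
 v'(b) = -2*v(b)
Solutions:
 v(b) = C1*exp(-2*b)


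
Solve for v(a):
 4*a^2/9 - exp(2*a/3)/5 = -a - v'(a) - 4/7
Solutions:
 v(a) = C1 - 4*a^3/27 - a^2/2 - 4*a/7 + 3*exp(2*a/3)/10


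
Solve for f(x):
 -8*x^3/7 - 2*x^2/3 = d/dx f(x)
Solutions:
 f(x) = C1 - 2*x^4/7 - 2*x^3/9


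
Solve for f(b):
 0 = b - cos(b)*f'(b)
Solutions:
 f(b) = C1 + Integral(b/cos(b), b)


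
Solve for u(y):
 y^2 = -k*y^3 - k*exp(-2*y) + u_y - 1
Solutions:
 u(y) = C1 + k*y^4/4 - k*exp(-2*y)/2 + y^3/3 + y


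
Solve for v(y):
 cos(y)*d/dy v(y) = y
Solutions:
 v(y) = C1 + Integral(y/cos(y), y)


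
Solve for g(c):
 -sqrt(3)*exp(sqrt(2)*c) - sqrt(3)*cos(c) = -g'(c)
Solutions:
 g(c) = C1 + sqrt(6)*exp(sqrt(2)*c)/2 + sqrt(3)*sin(c)


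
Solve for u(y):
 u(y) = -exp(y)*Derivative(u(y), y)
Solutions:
 u(y) = C1*exp(exp(-y))


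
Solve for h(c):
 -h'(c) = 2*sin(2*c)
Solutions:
 h(c) = C1 + cos(2*c)


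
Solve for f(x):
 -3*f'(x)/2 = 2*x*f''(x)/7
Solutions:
 f(x) = C1 + C2/x^(17/4)


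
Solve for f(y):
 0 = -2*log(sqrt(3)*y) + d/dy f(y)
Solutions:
 f(y) = C1 + 2*y*log(y) - 2*y + y*log(3)


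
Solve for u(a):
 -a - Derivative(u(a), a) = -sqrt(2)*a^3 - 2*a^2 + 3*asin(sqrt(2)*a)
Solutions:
 u(a) = C1 + sqrt(2)*a^4/4 + 2*a^3/3 - a^2/2 - 3*a*asin(sqrt(2)*a) - 3*sqrt(2)*sqrt(1 - 2*a^2)/2


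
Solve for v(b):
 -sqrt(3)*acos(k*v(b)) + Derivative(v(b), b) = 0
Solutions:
 Integral(1/acos(_y*k), (_y, v(b))) = C1 + sqrt(3)*b


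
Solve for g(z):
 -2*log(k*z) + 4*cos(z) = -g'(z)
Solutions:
 g(z) = C1 + 2*z*log(k*z) - 2*z - 4*sin(z)


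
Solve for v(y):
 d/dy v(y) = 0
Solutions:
 v(y) = C1


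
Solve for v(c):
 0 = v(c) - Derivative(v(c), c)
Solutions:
 v(c) = C1*exp(c)


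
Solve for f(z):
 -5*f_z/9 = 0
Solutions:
 f(z) = C1


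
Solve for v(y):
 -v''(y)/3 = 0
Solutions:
 v(y) = C1 + C2*y


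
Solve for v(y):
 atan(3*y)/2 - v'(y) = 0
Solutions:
 v(y) = C1 + y*atan(3*y)/2 - log(9*y^2 + 1)/12


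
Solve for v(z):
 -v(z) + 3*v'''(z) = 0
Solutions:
 v(z) = C3*exp(3^(2/3)*z/3) + (C1*sin(3^(1/6)*z/2) + C2*cos(3^(1/6)*z/2))*exp(-3^(2/3)*z/6)


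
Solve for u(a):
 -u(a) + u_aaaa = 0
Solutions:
 u(a) = C1*exp(-a) + C2*exp(a) + C3*sin(a) + C4*cos(a)


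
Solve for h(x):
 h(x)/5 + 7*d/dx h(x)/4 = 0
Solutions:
 h(x) = C1*exp(-4*x/35)


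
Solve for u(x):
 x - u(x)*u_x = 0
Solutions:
 u(x) = -sqrt(C1 + x^2)
 u(x) = sqrt(C1 + x^2)


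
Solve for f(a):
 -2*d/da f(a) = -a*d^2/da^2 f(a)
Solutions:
 f(a) = C1 + C2*a^3


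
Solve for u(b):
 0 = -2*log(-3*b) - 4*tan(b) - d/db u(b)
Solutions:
 u(b) = C1 - 2*b*log(-b) - 2*b*log(3) + 2*b + 4*log(cos(b))


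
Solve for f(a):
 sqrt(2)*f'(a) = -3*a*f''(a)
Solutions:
 f(a) = C1 + C2*a^(1 - sqrt(2)/3)


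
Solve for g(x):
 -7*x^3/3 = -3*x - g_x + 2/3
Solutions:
 g(x) = C1 + 7*x^4/12 - 3*x^2/2 + 2*x/3


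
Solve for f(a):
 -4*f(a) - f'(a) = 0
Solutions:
 f(a) = C1*exp(-4*a)


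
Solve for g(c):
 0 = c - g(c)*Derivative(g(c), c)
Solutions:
 g(c) = -sqrt(C1 + c^2)
 g(c) = sqrt(C1 + c^2)


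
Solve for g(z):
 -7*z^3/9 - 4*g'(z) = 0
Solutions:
 g(z) = C1 - 7*z^4/144


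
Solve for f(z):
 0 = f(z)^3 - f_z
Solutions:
 f(z) = -sqrt(2)*sqrt(-1/(C1 + z))/2
 f(z) = sqrt(2)*sqrt(-1/(C1 + z))/2


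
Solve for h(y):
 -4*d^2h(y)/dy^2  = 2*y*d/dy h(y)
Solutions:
 h(y) = C1 + C2*erf(y/2)


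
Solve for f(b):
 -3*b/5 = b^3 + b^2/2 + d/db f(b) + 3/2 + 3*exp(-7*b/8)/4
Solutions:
 f(b) = C1 - b^4/4 - b^3/6 - 3*b^2/10 - 3*b/2 + 6*exp(-7*b/8)/7


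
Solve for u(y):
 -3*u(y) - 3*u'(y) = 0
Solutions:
 u(y) = C1*exp(-y)


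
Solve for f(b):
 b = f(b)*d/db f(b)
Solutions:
 f(b) = -sqrt(C1 + b^2)
 f(b) = sqrt(C1 + b^2)


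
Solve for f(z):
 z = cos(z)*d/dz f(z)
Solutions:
 f(z) = C1 + Integral(z/cos(z), z)


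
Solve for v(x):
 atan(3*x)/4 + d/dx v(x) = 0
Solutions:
 v(x) = C1 - x*atan(3*x)/4 + log(9*x^2 + 1)/24


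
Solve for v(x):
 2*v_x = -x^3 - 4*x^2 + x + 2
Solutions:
 v(x) = C1 - x^4/8 - 2*x^3/3 + x^2/4 + x


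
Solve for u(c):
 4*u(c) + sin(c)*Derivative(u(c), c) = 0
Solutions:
 u(c) = C1*(cos(c)^2 + 2*cos(c) + 1)/(cos(c)^2 - 2*cos(c) + 1)


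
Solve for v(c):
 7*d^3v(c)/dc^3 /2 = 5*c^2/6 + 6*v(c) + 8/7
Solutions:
 v(c) = C3*exp(12^(1/3)*7^(2/3)*c/7) - 5*c^2/36 + (C1*sin(14^(2/3)*3^(5/6)*c/14) + C2*cos(14^(2/3)*3^(5/6)*c/14))*exp(-12^(1/3)*7^(2/3)*c/14) - 4/21


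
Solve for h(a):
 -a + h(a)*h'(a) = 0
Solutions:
 h(a) = -sqrt(C1 + a^2)
 h(a) = sqrt(C1 + a^2)


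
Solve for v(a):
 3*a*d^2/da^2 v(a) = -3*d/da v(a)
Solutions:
 v(a) = C1 + C2*log(a)
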